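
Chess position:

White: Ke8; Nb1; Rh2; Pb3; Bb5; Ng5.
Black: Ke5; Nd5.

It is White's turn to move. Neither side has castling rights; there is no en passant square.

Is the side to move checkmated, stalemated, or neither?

White to move; white king on e8.
In check: no.
Legal moves for White include: Kf8, Kd8, Kf7, Kd7, Nh7, Nf7+, Ne6, Ne4, Nh3, Nf3+, Bd7, Bc6, Ba6, Bc4, Ba4, Bd3, Be2, Bf1, ... (list truncated; more exist).
White has legal moves and is not in check → neither.

neither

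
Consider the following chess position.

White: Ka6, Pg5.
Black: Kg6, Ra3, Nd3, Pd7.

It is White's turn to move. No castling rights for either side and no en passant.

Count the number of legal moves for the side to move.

White to move; king on a6.
In check: yes, from the black rook on a3.
Legal moves: Kb7, Kb6, Kb5.
Count: 3.

3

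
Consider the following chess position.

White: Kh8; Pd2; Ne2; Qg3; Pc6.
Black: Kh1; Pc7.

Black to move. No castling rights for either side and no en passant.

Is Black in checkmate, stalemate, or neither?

stalemate

Black to move; black king on h1.
In check: no.
King squares — g1: attacked by Ne2; g2: attacked by Qg3; h2: attacked by Qg3.
Legal moves for Black: none.
Not in check and no legal moves → stalemate.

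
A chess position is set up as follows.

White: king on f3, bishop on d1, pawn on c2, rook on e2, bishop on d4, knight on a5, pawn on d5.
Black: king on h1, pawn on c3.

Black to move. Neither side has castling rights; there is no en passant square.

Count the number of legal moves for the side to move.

0

Black to move; king on h1.
In check: no.
Legal moves: none.
Count: 0.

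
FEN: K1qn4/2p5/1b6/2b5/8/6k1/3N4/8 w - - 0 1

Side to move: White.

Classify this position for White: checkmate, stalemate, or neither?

White to move; white king on a8.
In check: yes, from the black queen on c8.
King squares — a7: attacked by Bb6; b7: attacked by Qc8; b8: attacked by Qc8.
Legal moves for White: none.
In check with no legal moves → checkmate.

checkmate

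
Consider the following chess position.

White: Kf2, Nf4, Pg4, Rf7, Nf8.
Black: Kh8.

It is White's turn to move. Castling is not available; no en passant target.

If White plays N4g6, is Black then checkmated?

After N4g6: black king on h8; in check: yes, from the white knight on g6.
Black has 1 legal reply: Kg8.
In check but a legal move exists → not checkmate.

no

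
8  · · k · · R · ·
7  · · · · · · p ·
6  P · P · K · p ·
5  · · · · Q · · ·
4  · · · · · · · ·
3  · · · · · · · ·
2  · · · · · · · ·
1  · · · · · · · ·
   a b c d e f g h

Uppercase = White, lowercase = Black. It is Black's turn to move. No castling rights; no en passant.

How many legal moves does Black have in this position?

0

Black to move; king on c8.
In check: yes, from the white rook on f8.
Legal moves: none.
Count: 0.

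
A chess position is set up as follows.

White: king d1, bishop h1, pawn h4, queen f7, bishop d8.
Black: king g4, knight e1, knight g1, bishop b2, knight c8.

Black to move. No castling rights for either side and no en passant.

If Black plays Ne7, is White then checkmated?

After Ne7: white king on d1; in check: no.
White is not in check, so this cannot be checkmate.

no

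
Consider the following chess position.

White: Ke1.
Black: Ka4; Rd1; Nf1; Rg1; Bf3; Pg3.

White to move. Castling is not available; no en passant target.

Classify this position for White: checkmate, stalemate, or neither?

White to move; white king on e1.
In check: yes, from the black rook on d1.
King squares — d1: attacked by Bf3; f1: attacked by Rd1; d2: attacked by Rd1; e2: attacked by Bf3; f2: attacked by Pg3.
Legal moves for White: none.
In check with no legal moves → checkmate.

checkmate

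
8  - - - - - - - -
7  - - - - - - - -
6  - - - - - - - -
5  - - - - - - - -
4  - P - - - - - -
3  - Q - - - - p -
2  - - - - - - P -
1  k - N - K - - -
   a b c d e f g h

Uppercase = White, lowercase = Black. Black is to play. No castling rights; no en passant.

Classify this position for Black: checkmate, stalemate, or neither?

stalemate

Black to move; black king on a1.
In check: no.
King squares — b1: attacked by Qb3; a2: attacked by Nc1; b2: attacked by Qb3.
Legal moves for Black: none.
Not in check and no legal moves → stalemate.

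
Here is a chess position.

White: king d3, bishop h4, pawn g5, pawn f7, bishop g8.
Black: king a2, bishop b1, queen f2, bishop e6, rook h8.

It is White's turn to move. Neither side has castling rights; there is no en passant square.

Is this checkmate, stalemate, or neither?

neither

White to move; white king on d3.
In check: yes, from the black bishop on b1.
King squares — c2: attacked by Bb1; d2: attacked by Qf2; e2: attacked by Qf2; c3: available; e3: attacked by Qf2; c4: attacked by Be6; d4: attacked by Qf2; e4: attacked by Bb1.
Legal moves for White: Kc3.
White is in check but has 1 legal move → neither.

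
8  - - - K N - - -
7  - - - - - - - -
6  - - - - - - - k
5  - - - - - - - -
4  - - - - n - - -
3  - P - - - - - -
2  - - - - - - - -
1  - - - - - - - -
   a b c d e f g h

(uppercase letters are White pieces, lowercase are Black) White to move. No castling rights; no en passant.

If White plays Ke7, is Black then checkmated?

After Ke7: black king on h6; in check: no.
Black is not in check, so this cannot be checkmate.

no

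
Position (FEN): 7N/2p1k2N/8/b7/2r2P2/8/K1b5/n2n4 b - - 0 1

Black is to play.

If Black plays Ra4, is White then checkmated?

After Ra4: white king on a2; in check: yes, from the black rook on a4.
King squares — a1: attacked by Ra4; b1: attacked by Bc2; b2: attacked by Nd1; a3: attacked by Ra4; b3: attacked by Na1.
White has no legal moves → checkmate.

yes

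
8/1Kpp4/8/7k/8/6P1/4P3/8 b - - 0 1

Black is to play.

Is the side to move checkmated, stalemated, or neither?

Black to move; black king on h5.
In check: no.
Legal moves for Black: Kh6, Kg6, Kg5, Kg4, d6, c6, d5, c5.
Black has 8 legal moves and is not in check → neither.

neither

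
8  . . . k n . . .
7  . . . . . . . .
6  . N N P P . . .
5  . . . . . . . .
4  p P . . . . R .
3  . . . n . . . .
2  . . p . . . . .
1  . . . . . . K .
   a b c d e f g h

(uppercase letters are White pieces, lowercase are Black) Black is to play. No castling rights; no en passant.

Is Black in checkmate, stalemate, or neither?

checkmate

Black to move; black king on d8.
In check: yes, from the white knight on c6.
King squares — c7: attacked by Pd6; d7: attacked by Nb6; e7: attacked by Nc6; c8: attacked by Nb6; e8: own knight.
Legal moves for Black: none.
In check with no legal moves → checkmate.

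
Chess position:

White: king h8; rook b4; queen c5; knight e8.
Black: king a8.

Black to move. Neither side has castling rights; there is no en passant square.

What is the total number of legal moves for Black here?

0

Black to move; king on a8.
In check: no.
Legal moves: none.
Count: 0.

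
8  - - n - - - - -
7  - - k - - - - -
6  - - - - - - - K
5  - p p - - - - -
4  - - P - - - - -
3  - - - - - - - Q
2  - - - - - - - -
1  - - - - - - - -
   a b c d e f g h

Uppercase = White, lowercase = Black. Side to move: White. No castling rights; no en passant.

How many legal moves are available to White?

White to move; king on h6.
In check: no.
Legal moves: Kh7, Kg7, Kg6, Kh5, Kg5, Qxc8+, Qd7+, Qe6, Qh5, Qf5, Qh4, Qg4, Qg3+, Qf3, Qe3, Qd3, Qc3, Qb3, Qa3, Qh2+, Qg2, Qh1, Qf1, cxb5.
Count: 24.

24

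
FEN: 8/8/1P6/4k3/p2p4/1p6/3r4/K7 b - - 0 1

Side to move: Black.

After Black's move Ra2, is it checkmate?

After Ra2: white king on a1; in check: yes, from the black rook on a2.
White has 1 legal reply: Kb1.
In check but a legal move exists → not checkmate.

no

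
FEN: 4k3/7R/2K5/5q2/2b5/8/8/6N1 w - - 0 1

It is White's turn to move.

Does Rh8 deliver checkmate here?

After Rh8: black king on e8; in check: yes, from the white rook on h8.
Black has 4 legal replies: Kf7, Ke7, Qf8, Bg8.
In check but a legal move exists → not checkmate.

no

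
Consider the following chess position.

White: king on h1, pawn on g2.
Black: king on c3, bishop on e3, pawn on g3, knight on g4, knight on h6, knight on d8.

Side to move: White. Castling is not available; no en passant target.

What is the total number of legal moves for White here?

0

White to move; king on h1.
In check: no.
Legal moves: none.
Count: 0.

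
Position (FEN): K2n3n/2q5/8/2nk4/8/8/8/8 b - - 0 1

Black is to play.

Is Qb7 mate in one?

After Qb7: white king on a8; in check: yes, from the black queen on b7.
King squares — a7: attacked by Qb7; b7: attacked by Nc5; b8: attacked by Qb7.
White has no legal moves → checkmate.

yes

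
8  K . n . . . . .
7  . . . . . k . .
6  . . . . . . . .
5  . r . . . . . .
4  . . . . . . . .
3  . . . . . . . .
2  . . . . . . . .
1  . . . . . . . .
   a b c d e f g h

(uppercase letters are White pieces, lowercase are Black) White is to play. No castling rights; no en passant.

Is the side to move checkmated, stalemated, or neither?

White to move; white king on a8.
In check: no.
King squares — a7: attacked by Nc8; b7: attacked by Rb5; b8: attacked by Rb5.
Legal moves for White: none.
Not in check and no legal moves → stalemate.

stalemate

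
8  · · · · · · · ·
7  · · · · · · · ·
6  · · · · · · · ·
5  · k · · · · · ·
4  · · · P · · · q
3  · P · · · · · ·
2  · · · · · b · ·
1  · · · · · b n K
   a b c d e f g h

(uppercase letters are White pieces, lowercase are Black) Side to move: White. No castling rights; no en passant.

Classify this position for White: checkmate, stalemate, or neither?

checkmate

White to move; white king on h1.
In check: yes, from the black queen on h4.
King squares — g1: attacked by Bf2; g2: attacked by Bf1; h2: attacked by Qh4.
Legal moves for White: none.
In check with no legal moves → checkmate.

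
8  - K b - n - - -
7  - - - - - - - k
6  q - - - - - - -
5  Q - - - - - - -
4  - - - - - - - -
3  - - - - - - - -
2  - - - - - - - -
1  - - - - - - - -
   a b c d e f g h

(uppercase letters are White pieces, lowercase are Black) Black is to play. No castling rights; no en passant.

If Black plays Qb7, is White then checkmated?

yes

After Qb7: white king on b8; in check: yes, from the black queen on b7.
King squares — a7: attacked by Qb7; b7: attacked by Bc8; c7: attacked by Qb7; a8: attacked by Qb7; c8: attacked by Qb7.
White has no legal moves → checkmate.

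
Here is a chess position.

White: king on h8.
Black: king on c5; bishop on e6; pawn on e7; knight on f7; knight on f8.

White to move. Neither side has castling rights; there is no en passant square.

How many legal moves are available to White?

2

White to move; king on h8.
In check: yes, from the black knight on f7.
Legal moves: Kg8, Kg7.
Count: 2.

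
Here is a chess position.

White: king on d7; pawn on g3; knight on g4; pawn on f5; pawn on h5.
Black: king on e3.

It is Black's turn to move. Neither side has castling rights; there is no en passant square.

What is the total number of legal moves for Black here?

6

Black to move; king on e3.
In check: yes, from the white knight on g4.
Legal moves: Ke4, Kd4, Kf3, Kd3, Ke2, Kd2.
Count: 6.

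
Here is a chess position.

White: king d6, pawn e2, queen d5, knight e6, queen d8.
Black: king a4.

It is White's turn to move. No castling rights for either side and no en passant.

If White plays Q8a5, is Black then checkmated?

yes

After Q8a5: black king on a4; in check: yes, from the white queen on a5.
King squares — a3: attacked by Qa5; b3: attacked by Qd5; b4: attacked by Qa5; a5: attacked by Qd5; b5: attacked by Qa5.
Black has no legal moves → checkmate.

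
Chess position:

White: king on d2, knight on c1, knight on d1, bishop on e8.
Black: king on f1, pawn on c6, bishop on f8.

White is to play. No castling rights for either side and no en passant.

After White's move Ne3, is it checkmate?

no

After Ne3: black king on f1; in check: yes, from the white knight on e3.
Black has 2 legal replies: Kf2, Kg1.
In check but a legal move exists → not checkmate.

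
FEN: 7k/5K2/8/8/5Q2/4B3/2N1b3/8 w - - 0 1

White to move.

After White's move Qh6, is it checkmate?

After Qh6: black king on h8; in check: yes, from the white queen on h6.
King squares — g7: attacked by Qh6; h7: attacked by Qh6; g8: attacked by Kf7.
Black has no legal moves → checkmate.

yes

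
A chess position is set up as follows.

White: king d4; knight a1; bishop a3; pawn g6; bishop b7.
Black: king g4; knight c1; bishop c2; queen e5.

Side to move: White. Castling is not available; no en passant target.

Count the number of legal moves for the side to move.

2

White to move; king on d4.
In check: yes, from the black queen on e5.
Legal moves: Kxe5, Kc4.
Count: 2.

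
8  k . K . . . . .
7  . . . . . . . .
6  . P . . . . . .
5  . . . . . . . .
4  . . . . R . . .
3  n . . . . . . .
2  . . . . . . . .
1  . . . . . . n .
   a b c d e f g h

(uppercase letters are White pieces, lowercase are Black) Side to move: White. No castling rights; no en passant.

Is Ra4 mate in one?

yes

After Ra4: black king on a8; in check: yes, from the white rook on a4.
King squares — a7: attacked by Ra4; b7: attacked by Kc8; b8: attacked by Kc8.
Black has no legal moves → checkmate.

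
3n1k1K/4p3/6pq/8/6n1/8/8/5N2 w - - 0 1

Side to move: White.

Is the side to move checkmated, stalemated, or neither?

White to move; white king on h8.
In check: yes, from the black queen on h6.
King squares — g7: attacked by Qh6; h7: attacked by Qh6; g8: attacked by Kf8.
Legal moves for White: none.
In check with no legal moves → checkmate.

checkmate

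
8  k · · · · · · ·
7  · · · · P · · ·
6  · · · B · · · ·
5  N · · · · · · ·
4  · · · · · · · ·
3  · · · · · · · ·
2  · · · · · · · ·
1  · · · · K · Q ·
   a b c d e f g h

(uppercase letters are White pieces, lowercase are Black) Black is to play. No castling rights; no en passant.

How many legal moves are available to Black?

0

Black to move; king on a8.
In check: no.
Legal moves: none.
Count: 0.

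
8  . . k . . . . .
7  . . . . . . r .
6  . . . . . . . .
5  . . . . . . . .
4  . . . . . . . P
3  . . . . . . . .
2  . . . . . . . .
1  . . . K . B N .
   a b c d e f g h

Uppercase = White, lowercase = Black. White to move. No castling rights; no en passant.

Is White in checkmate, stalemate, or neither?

White to move; white king on d1.
In check: no.
Legal moves for White: Nh3, Nf3, Ne2, Ba6+, Bb5, Bc4, Bh3+, Bd3, Bg2, Be2, Ke2, Kd2, Kc2, Ke1, Kc1, h5.
White has 16 legal moves and is not in check → neither.

neither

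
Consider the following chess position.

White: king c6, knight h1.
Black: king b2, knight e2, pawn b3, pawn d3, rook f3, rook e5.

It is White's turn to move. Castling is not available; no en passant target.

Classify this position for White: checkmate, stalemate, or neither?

White to move; white king on c6.
In check: no.
Legal moves for White: Kd7, Kc7, Kb7, Kd6, Kb6, Ng3, Nf2.
White has 7 legal moves and is not in check → neither.

neither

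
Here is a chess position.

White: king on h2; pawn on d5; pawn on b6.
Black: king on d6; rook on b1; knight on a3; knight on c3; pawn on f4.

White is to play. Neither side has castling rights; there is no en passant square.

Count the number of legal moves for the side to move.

White to move; king on h2.
In check: no.
Legal moves: Kh3, Kg2, b7.
Count: 3.

3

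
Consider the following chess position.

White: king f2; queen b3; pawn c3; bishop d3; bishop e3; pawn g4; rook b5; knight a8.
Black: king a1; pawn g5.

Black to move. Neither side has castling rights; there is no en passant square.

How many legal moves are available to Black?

0

Black to move; king on a1.
In check: no.
Legal moves: none.
Count: 0.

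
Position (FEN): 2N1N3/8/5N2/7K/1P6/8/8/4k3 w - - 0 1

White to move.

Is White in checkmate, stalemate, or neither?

neither

White to move; white king on h5.
In check: no.
Legal moves for White include: Ng7, Nc7, Ned6, Ne7, Na7, Ncd6, Nb6, Ng8, Nh7, Nd7, Nd5, Ng4, Ne4, Kh6, Kg6, Kg5, Kh4, Kg4, ... (list truncated; more exist).
White has legal moves and is not in check → neither.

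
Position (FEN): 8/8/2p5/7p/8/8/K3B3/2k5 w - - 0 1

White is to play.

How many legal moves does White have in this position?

12

White to move; king on a2.
In check: no.
Legal moves: Ba6, Bxh5, Bb5, Bg4, Bc4, Bf3, Bd3, Bf1, Bd1, Kb3, Ka3, Ka1.
Count: 12.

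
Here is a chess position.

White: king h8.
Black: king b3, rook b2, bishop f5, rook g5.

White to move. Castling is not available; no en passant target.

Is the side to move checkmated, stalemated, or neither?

stalemate

White to move; white king on h8.
In check: no.
King squares — g7: attacked by Rg5; h7: attacked by Bf5; g8: attacked by Rg5.
Legal moves for White: none.
Not in check and no legal moves → stalemate.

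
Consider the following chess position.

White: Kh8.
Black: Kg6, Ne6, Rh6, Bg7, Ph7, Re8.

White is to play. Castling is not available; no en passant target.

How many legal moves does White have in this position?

0

White to move; king on h8.
In check: yes, from the black bishop on g7 and the black rook on e8.
Legal moves: none.
Count: 0.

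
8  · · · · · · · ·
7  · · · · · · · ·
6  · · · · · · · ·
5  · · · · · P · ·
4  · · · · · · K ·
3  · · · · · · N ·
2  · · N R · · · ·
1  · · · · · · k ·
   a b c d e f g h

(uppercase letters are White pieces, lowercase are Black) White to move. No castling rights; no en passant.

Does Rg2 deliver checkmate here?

After Rg2: black king on g1; in check: yes, from the white rook on g2.
Black has 1 legal reply: Kxg2.
In check but a legal move exists → not checkmate.

no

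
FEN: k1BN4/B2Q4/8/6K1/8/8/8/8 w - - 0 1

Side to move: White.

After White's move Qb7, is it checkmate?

yes

After Qb7: black king on a8; in check: yes, from the white queen on b7.
King squares — a7: attacked by Qb7; b7: attacked by Bc8; b8: attacked by Ba7.
Black has no legal moves → checkmate.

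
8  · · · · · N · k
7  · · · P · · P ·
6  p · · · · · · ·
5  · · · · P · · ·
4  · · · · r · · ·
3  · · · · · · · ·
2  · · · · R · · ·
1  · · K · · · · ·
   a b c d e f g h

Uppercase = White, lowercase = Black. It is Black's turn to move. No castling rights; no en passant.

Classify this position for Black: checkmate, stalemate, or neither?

Black to move; black king on h8.
In check: yes, from the white pawn on g7.
King squares — g7: available; h7: attacked by Nf8; g8: available.
Legal moves for Black: Kg8, Kxg7.
Black is in check but has 2 legal moves → neither.

neither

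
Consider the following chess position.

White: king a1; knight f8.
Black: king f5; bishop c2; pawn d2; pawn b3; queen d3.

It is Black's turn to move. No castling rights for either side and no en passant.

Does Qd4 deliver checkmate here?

After Qd4: white king on a1; in check: yes, from the black queen on d4.
King squares — b1: attacked by Bc2; a2: attacked by Pb3; b2: attacked by Qd4.
White has no legal moves → checkmate.

yes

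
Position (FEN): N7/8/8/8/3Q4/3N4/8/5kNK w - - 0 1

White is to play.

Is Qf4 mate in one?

After Qf4: black king on f1; in check: yes, from the white queen on f4.
King squares — e1: attacked by Nd3; g1: attacked by Kh1; e2: attacked by Ng1; f2: attacked by Nd3; g2: attacked by Kh1.
Black has no legal moves → checkmate.

yes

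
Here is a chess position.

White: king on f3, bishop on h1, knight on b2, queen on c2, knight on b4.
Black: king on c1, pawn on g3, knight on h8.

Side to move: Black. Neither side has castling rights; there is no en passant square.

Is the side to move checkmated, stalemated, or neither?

Black to move; black king on c1.
In check: yes, from the white queen on c2.
King squares — b1: attacked by Qc2; d1: attacked by Nb2; b2: attacked by Qc2; c2: attacked by Nb4; d2: attacked by Qc2.
Legal moves for Black: none.
In check with no legal moves → checkmate.

checkmate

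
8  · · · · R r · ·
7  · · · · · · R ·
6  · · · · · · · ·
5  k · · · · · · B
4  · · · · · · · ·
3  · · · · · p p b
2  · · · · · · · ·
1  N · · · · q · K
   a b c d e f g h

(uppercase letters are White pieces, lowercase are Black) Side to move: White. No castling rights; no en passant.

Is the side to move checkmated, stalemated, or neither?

checkmate

White to move; white king on h1.
In check: yes, from the black queen on f1.
King squares — g1: attacked by Qf1; g2: attacked by Qf1; h2: attacked by Pg3.
Legal moves for White: none.
In check with no legal moves → checkmate.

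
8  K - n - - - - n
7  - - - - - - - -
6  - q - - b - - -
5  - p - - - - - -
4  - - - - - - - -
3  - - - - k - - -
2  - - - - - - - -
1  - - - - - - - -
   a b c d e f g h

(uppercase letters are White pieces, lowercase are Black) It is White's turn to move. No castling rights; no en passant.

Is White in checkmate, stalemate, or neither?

White to move; white king on a8.
In check: no.
King squares — a7: attacked by Qb6; b7: attacked by Qb6; b8: attacked by Qb6.
Legal moves for White: none.
Not in check and no legal moves → stalemate.

stalemate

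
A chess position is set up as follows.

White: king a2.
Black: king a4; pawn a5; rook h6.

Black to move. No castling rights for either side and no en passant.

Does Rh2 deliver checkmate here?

After Rh2: white king on a2; in check: yes, from the black rook on h2.
White has 2 legal replies: Kb1, Ka1.
In check but a legal move exists → not checkmate.

no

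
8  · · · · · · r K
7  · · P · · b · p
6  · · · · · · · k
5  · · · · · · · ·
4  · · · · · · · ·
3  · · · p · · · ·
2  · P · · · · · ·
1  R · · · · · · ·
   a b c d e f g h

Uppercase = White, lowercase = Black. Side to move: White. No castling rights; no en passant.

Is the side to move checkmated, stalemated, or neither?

White to move; white king on h8.
In check: yes, from the black rook on g8.
King squares — g7: attacked by Kh6; h7: attacked by Kh6; g8: attacked by Bf7.
Legal moves for White: none.
In check with no legal moves → checkmate.

checkmate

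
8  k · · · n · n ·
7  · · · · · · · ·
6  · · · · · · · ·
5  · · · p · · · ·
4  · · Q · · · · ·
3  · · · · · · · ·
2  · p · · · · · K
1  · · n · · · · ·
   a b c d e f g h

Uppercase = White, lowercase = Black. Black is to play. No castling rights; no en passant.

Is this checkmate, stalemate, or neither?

Black to move; black king on a8.
In check: no.
Legal moves for Black include: Ne7, Nh6, Ngf6, Ng7, Nc7, Nef6, Nd6, Kb8, Kb7, Ka7, Nd3, Nb3, Ne2, Na2, dxc4, d4, b1=Q, b1=R, ... (list truncated; more exist).
Black has legal moves and is not in check → neither.

neither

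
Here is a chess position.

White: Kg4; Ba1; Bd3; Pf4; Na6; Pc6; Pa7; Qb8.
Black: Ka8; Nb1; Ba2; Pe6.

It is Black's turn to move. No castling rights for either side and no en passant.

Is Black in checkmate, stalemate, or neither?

checkmate

Black to move; black king on a8.
In check: yes, from the white queen on b8.
King squares — a7: attacked by Qb8; b7: attacked by Pc6; b8: attacked by Na6.
Legal moves for Black: none.
In check with no legal moves → checkmate.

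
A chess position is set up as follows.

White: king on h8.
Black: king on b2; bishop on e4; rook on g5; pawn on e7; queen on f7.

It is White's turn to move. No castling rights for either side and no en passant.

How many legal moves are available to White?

0

White to move; king on h8.
In check: no.
Legal moves: none.
Count: 0.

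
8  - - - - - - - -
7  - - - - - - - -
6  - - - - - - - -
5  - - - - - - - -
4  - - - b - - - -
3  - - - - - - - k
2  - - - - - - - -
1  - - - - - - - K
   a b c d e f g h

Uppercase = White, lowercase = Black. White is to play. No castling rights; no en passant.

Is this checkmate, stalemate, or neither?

stalemate

White to move; white king on h1.
In check: no.
King squares — g1: attacked by Bd4; g2: attacked by Kh3; h2: attacked by Kh3.
Legal moves for White: none.
Not in check and no legal moves → stalemate.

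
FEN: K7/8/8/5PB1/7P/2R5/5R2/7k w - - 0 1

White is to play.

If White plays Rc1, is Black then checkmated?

After Rc1: black king on h1; in check: yes, from the white rook on c1.
King squares — g1: attacked by Rc1; g2: attacked by Rf2; h2: attacked by Rf2.
Black has no legal moves → checkmate.

yes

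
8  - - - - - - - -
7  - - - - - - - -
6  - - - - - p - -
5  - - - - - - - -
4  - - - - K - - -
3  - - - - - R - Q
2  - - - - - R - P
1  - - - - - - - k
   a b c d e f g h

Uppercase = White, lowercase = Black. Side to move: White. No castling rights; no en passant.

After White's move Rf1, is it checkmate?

yes

After Rf1: black king on h1; in check: yes, from the white rook on f1.
King squares — g1: attacked by Rf1; g2: attacked by Qh3; h2: attacked by Qh3.
Black has no legal moves → checkmate.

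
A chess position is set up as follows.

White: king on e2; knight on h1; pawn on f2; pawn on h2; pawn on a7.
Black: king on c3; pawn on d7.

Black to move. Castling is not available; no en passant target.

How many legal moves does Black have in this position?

Black to move; king on c3.
In check: no.
Legal moves: Kd4, Kc4, Kb4, Kb3, Kc2, Kb2, d6, d5.
Count: 8.

8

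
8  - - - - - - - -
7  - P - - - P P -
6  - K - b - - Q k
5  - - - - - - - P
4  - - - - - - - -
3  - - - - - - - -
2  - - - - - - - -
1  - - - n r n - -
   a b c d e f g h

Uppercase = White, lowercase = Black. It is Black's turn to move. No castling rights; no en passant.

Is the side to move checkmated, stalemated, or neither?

checkmate

Black to move; black king on h6.
In check: yes, from the white queen on g6.
King squares — g5: attacked by Qg6; h5: attacked by Qg6; g6: attacked by Ph5; g7: attacked by Qg6; h7: attacked by Qg6.
Legal moves for Black: none.
In check with no legal moves → checkmate.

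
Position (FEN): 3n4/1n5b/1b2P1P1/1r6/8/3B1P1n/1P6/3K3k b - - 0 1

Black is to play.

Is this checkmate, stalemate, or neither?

Black to move; black king on h1.
In check: no.
Legal moves for Black include: Nf7, Nxe6, Nc6, Bg8, Bxg6, Nd6, Nc5, Na5, Bc7, Ba7, Bc5, Ba5, Bd4, Be3, Bf2, Bg1, Rh5, Rg5, ... (list truncated; more exist).
Black has legal moves and is not in check → neither.

neither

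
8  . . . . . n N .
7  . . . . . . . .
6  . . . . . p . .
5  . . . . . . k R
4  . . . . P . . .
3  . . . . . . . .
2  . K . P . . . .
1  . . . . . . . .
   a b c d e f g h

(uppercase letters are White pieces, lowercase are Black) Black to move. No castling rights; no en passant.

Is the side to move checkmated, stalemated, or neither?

Black to move; black king on g5.
In check: yes, from the white rook on h5.
Legal moves for Black: Kg6, Kxh5, Kg4, Kf4.
Black is in check but has 4 legal moves → neither.

neither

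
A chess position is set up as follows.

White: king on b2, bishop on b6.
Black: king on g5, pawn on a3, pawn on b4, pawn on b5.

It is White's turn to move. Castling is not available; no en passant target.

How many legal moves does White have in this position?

6

White to move; king on b2.
In check: yes, from the black pawn on a3.
Legal moves: Kb3, Kc2, Ka2, Kc1, Kb1, Ka1.
Count: 6.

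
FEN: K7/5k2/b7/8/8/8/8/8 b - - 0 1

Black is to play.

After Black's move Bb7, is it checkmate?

After Bb7: white king on a8; in check: yes, from the black bishop on b7.
White has 3 legal replies: Kb8, Kxb7, Ka7.
In check but a legal move exists → not checkmate.

no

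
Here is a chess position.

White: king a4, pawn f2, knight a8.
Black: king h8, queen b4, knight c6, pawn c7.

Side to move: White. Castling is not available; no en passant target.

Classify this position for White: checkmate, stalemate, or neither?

White to move; white king on a4.
In check: yes, from the black queen on b4.
King squares — a3: attacked by Qb4; b3: attacked by Qb4; b4: attacked by Nc6; a5: attacked by Qb4; b5: attacked by Qb4.
Legal moves for White: none.
In check with no legal moves → checkmate.

checkmate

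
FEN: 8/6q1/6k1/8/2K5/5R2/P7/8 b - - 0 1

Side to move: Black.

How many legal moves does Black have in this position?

Black to move; king on g6.
In check: no.
Legal moves: Qh8, Qg8+, Qf8, Qh7, Qf7+, Qe7, Qd7, Qc7+, Qb7, Qa7, Qh6, Qf6, Qe5, Qd4+, Qc3+, Qb2, Qa1, Kh7, Kh6, Kh5, Kg5.
Count: 21.

21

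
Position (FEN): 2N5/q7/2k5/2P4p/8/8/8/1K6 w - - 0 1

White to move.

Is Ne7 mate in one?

no

After Ne7: black king on c6; in check: yes, from the white knight on e7.
Black has 6 legal replies: Kd7, Kc7, Kb7, Kxc5, Kb5, Qxe7.
In check but a legal move exists → not checkmate.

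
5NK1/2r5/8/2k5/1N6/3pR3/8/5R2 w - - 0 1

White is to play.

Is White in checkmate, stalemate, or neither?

White to move; white king on g8.
In check: no.
Legal moves for White include: Kh8, Nh7, Nd7+, Ng6, Ne6+, Nc6, Na6+, Nd5, Nxd3+, Nc2, Na2, Re8, Re7, Re6, Re5+, Re4, Rh3, Rg3, ... (list truncated; more exist).
White has legal moves and is not in check → neither.

neither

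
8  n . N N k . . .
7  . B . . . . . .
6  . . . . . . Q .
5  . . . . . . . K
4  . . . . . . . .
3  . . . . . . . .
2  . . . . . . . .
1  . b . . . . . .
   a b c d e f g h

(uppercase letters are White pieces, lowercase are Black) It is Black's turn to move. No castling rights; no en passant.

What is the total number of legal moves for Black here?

Black to move; king on e8.
In check: yes, from the white queen on g6.
Legal moves: Kf8, Kxd8, Kd7, Bxg6+.
Count: 4.

4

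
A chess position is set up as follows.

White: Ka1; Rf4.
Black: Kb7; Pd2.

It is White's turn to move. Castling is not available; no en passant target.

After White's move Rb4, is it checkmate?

no

After Rb4: black king on b7; in check: yes, from the white rook on b4.
Black has 6 legal replies: Kc8, Ka8, Kc7, Ka7, Kc6, Ka6.
In check but a legal move exists → not checkmate.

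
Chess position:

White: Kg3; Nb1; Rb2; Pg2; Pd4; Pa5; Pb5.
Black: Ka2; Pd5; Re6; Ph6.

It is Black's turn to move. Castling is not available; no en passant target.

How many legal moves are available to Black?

Black to move; king on a2.
In check: yes, from the white rook on b2.
Legal moves: Kxb2, Ka1.
Count: 2.

2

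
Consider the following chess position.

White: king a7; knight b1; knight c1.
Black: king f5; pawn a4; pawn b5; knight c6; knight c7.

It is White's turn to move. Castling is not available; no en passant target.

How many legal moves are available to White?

2

White to move; king on a7.
In check: yes, from the black knight on c6.
Legal moves: Kb7, Kb6.
Count: 2.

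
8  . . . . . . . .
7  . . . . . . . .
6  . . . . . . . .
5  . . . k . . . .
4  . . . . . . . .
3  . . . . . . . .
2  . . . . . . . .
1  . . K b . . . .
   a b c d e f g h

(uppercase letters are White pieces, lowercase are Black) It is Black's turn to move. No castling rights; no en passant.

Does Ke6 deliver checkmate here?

After Ke6: white king on c1; in check: no.
White is not in check, so this cannot be checkmate.

no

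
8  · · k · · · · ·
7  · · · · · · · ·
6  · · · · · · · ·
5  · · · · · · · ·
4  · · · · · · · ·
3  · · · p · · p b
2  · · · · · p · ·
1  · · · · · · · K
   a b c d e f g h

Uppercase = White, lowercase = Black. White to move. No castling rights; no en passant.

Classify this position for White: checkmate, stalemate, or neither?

stalemate

White to move; white king on h1.
In check: no.
King squares — g1: attacked by Pf2; g2: attacked by Bh3; h2: attacked by Pg3.
Legal moves for White: none.
Not in check and no legal moves → stalemate.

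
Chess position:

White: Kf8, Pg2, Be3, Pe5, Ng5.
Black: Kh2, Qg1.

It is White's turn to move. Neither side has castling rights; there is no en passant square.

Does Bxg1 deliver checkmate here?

no

After Bxg1: black king on h2; in check: yes, from the white bishop on g1.
Black has 4 legal replies: Kg3, Kxg2, Kh1, Kxg1.
In check but a legal move exists → not checkmate.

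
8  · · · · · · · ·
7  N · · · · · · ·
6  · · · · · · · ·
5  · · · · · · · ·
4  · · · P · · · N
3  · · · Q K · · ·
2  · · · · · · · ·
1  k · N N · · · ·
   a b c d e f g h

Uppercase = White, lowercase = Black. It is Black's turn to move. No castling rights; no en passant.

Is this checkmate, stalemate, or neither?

stalemate

Black to move; black king on a1.
In check: no.
King squares — b1: attacked by Qd3; a2: attacked by Nc1; b2: attacked by Nd1.
Legal moves for Black: none.
Not in check and no legal moves → stalemate.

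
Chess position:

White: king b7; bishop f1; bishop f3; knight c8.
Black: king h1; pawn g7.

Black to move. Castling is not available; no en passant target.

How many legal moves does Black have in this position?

Black to move; king on h1.
In check: yes, from the white bishop on f3.
Legal moves: Kh2, Kg1.
Count: 2.

2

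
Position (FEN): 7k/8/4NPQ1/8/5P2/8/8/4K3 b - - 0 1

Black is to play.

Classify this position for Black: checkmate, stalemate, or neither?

stalemate

Black to move; black king on h8.
In check: no.
King squares — g7: attacked by Ne6; h7: attacked by Qg6; g8: attacked by Qg6.
Legal moves for Black: none.
Not in check and no legal moves → stalemate.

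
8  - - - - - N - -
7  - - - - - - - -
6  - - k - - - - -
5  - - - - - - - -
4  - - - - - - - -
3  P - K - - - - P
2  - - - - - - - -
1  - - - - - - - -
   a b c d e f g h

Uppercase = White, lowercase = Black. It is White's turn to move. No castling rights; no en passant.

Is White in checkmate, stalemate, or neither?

White to move; white king on c3.
In check: no.
Legal moves for White: Nh7, Nd7, Ng6, Ne6, Kd4, Kc4, Kb4, Kd3, Kb3, Kd2, Kc2, Kb2, h4, a4.
White has 14 legal moves and is not in check → neither.

neither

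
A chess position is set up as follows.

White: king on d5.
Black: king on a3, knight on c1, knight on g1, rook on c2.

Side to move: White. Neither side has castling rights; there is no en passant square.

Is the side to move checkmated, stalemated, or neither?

White to move; white king on d5.
In check: no.
Legal moves for White: Ke6, Kd6, Ke5, Ke4, Kd4.
White has 5 legal moves and is not in check → neither.

neither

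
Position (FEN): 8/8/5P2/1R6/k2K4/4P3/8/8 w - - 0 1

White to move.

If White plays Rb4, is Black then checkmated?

no

After Rb4: black king on a4; in check: yes, from the white rook on b4.
Black has 3 legal replies: Ka5, Kxb4, Ka3.
In check but a legal move exists → not checkmate.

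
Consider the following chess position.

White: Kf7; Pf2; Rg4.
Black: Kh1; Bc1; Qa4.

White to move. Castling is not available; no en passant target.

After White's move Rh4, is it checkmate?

no

After Rh4: black king on h1; in check: yes, from the white rook on h4.
Black has 3 legal replies: Kg2, Kg1, Qxh4.
In check but a legal move exists → not checkmate.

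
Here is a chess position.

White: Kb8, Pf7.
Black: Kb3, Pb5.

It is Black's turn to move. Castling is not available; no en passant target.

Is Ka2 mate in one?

no

After Ka2: white king on b8; in check: no.
White is not in check, so this cannot be checkmate.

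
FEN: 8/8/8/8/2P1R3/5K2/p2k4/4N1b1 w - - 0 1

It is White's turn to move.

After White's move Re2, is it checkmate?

After Re2: black king on d2; in check: yes, from the white rook on e2.
Black has 3 legal replies: Kc3, Kd1, Kc1.
In check but a legal move exists → not checkmate.

no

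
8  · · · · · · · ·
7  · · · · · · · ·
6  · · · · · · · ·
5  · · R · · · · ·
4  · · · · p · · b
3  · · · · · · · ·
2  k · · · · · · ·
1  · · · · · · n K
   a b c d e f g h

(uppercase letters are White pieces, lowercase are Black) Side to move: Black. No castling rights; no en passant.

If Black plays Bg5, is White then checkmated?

After Bg5: white king on h1; in check: no.
White is not in check, so this cannot be checkmate.

no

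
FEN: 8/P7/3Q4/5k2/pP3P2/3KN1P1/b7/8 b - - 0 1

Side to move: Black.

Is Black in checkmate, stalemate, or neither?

Black to move; black king on f5.
In check: yes, from the white knight on e3.
King squares — e4: attacked by Kd3; f4: attacked by Pg3; g4: attacked by Ne3; e5: attacked by Pf4; g5: attacked by Pf4; e6: attacked by Qd6; f6: attacked by Qd6; g6: attacked by Qd6.
Legal moves for Black: none.
In check with no legal moves → checkmate.

checkmate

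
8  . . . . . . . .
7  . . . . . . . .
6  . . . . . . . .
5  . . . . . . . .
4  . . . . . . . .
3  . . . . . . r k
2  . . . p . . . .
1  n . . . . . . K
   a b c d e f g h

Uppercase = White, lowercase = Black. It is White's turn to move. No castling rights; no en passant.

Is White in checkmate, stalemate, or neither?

White to move; white king on h1.
In check: no.
King squares — g1: attacked by Rg3; g2: attacked by Rg3; h2: attacked by Kh3.
Legal moves for White: none.
Not in check and no legal moves → stalemate.

stalemate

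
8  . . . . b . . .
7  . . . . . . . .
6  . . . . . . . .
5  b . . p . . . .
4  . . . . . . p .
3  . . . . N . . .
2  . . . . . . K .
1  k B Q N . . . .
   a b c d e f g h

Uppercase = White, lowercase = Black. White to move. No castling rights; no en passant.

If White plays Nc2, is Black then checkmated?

After Nc2: black king on a1; in check: yes, from the white knight on c2.
King squares — b1: attacked by Qc1; a2: attacked by Bb1; b2: attacked by Qc1.
Black has no legal moves → checkmate.

yes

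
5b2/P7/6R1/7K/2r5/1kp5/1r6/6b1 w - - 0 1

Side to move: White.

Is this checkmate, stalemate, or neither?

White to move; white king on h5.
In check: no.
Legal moves for White include: Rg8, Rg7, Rh6, Rf6, Re6, Rd6, Rc6, Rb6+, Ra6, Rg5, Rg4, Rg3, Rg2, Rxg1, Kg5, a8=Q, a8=R, a8=B, ... (list truncated; more exist).
White has legal moves and is not in check → neither.

neither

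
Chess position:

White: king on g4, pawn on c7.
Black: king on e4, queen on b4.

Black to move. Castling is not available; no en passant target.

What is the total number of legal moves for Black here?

Black to move; king on e4.
In check: no.
Legal moves: Ke5+, Kd5+, Kd4, Ke3+, Kd3+, Qf8, Qb8, Qe7, Qb7, Qd6, Qb6, Qc5, Qb5, Qa5, Qd4, Qc4, Qa4, Qc3, Qb3, Qa3, Qd2, Qb2, Qe1, Qb1.
Count: 24.

24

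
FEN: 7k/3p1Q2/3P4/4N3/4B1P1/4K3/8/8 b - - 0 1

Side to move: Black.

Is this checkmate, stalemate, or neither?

Black to move; black king on h8.
In check: no.
King squares — g7: attacked by Qf7; h7: attacked by Be4; g8: attacked by Qf7.
Legal moves for Black: none.
Not in check and no legal moves → stalemate.

stalemate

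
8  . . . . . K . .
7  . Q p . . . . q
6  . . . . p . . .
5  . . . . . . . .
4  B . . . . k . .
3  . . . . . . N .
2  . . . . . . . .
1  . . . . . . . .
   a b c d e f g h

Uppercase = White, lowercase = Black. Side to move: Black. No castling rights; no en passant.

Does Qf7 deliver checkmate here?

no

After Qf7: white king on f8; in check: yes, from the black queen on f7.
White has 1 legal reply: Kxf7.
In check but a legal move exists → not checkmate.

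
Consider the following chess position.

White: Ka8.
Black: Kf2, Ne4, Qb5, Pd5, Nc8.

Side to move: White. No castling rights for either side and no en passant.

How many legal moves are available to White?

White to move; king on a8.
In check: no.
Legal moves: none.
Count: 0.

0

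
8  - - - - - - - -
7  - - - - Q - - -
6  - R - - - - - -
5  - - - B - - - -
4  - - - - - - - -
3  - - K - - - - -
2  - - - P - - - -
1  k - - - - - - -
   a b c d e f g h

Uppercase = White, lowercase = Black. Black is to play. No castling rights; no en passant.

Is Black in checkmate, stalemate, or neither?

Black to move; black king on a1.
In check: no.
King squares — b1: attacked by Rb6; a2: attacked by Bd5; b2: attacked by Kc3.
Legal moves for Black: none.
Not in check and no legal moves → stalemate.

stalemate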